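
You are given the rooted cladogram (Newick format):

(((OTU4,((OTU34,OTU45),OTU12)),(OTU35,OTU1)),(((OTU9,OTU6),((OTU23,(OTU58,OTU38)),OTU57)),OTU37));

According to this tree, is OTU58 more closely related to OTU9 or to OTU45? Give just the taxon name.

The MRCA of OTU58 and OTU9 subtends ((OTU9,OTU6),((OTU23,(OTU58,OTU38)),OTU57)) (6 taxa).
The MRCA of OTU58 and OTU45 is the root, subtending the entire tree (13 taxa).
The first is nested inside the second, so OTU58 shares a more recent common ancestor with OTU9.

OTU9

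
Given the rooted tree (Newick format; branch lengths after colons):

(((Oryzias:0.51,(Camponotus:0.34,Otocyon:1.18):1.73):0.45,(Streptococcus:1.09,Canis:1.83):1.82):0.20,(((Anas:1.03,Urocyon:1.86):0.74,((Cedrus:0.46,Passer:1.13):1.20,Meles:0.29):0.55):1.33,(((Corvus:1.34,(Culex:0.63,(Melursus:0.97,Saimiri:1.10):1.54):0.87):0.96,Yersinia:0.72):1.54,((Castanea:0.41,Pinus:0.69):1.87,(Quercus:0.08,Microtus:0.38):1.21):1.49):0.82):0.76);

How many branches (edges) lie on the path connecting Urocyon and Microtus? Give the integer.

7

The MRCA of Urocyon and Microtus is the node subtending (((Anas,Urocyon),((Cedrus,Passer),Meles)),(((Corvus,(Culex,(Melursus,Saimiri))),Yersinia),((Castanea,Pinus),(Quercus,Microtus)))).
From Urocyon up to that node: 3 branches. From Microtus up to the same node: 4 branches. Total: 3 + 4 = 7.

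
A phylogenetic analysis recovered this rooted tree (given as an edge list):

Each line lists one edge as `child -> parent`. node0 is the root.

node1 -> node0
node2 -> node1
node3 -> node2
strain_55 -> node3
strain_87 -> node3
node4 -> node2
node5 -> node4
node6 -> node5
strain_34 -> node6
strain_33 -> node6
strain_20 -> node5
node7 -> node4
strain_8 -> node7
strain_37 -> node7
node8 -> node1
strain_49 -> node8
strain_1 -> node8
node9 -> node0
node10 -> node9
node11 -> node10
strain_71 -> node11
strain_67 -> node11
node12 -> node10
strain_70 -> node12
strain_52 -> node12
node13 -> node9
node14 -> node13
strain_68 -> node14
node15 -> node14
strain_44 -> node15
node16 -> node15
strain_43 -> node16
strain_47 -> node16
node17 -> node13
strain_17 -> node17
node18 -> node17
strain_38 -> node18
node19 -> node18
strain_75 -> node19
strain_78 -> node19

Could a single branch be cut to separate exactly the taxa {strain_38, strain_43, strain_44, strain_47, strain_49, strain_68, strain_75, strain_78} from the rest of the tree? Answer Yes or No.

No

The MRCA of the listed taxa is the root, so the smallest clade containing them is the whole tree.
That clade also contains strain_1, strain_17, strain_20, strain_33, strain_34, strain_37, strain_52, strain_55, strain_67, strain_70, strain_71, strain_8, strain_87, which are not in the proposed group, so the group is not monophyletic.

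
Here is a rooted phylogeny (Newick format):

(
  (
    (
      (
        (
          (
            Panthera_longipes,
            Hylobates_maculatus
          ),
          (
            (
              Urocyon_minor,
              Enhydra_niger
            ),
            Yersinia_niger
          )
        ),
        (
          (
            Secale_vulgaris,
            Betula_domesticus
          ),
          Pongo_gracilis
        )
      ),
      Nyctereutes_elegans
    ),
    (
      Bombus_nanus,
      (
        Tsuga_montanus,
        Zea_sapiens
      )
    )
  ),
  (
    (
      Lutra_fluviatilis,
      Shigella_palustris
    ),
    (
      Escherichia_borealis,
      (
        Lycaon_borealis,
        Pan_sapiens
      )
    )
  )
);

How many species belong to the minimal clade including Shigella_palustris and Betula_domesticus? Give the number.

17

The MRCA of Shigella_palustris and Betula_domesticus is the root, so the clade is the entire tree.
That clade contains 17 terminal taxa: Betula_domesticus, Bombus_nanus, Enhydra_niger, Escherichia_borealis, Hylobates_maculatus, Lutra_fluviatilis, Lycaon_borealis, Nyctereutes_elegans, Pan_sapiens, Panthera_longipes, Pongo_gracilis, Secale_vulgaris, Shigella_palustris, Tsuga_montanus, Urocyon_minor, Yersinia_niger, Zea_sapiens.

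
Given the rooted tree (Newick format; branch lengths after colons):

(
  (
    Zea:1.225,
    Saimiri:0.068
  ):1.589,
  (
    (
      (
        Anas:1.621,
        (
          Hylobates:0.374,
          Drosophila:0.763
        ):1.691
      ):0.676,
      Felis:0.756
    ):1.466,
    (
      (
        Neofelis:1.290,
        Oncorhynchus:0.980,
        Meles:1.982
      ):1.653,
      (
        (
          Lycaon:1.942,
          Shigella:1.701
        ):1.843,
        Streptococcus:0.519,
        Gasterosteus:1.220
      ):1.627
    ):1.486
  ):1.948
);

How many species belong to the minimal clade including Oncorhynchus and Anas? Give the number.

11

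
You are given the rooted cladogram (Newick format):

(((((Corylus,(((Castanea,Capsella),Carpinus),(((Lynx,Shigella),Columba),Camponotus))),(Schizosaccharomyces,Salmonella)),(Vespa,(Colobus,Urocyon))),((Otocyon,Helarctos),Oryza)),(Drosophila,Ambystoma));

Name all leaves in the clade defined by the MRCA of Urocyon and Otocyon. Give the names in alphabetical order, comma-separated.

Tracing Urocyon: it sits inside (Colobus,Urocyon).
Tracing Otocyon: it sits inside (Otocyon,Helarctos).
The smallest clade enclosing both is ((((Corylus,(((Castanea,Capsella),Carpinus),(((Lynx,Shigella),Columba),Camponotus))),(Schizosaccharomyces,Salmonella)),(Vespa,(Colobus,Urocyon))),((Otocyon,Helarctos),Oryza)); the answer is its 16 terminal taxa in alphabetical order.

Camponotus, Capsella, Carpinus, Castanea, Colobus, Columba, Corylus, Helarctos, Lynx, Oryza, Otocyon, Salmonella, Schizosaccharomyces, Shigella, Urocyon, Vespa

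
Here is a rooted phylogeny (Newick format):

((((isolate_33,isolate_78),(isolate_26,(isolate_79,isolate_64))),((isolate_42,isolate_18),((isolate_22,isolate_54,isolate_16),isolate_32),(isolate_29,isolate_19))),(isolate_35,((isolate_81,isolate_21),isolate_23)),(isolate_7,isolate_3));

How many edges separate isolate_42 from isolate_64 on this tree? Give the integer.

The MRCA of isolate_42 and isolate_64 is the node subtending (((isolate_33,isolate_78),(isolate_26,(isolate_79,isolate_64))),((isolate_42,isolate_18),((isolate_22,isolate_54,isolate_16),isolate_32),(isolate_29,isolate_19))).
From isolate_42 up to that node: 3 branches. From isolate_64 up to the same node: 4 branches. Total: 3 + 4 = 7.

7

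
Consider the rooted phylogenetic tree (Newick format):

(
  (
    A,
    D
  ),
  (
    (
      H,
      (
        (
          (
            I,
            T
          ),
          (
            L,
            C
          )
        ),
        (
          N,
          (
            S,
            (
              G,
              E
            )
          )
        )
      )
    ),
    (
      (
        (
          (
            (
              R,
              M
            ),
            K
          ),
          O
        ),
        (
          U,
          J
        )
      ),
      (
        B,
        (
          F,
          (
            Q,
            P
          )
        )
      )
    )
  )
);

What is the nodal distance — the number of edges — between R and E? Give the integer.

12

The MRCA of R and E is the node subtending ((H,(((I,T),(L,C)),(N,(S,(G,E))))),(((((R,M),K),O),(U,J)),(B,(F,(Q,P))))).
From R up to that node: 6 branches. From E up to the same node: 6 branches. Total: 6 + 6 = 12.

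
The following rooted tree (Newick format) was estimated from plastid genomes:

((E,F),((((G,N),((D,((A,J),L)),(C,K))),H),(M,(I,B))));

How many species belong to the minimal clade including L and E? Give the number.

14

The MRCA of L and E is the root, so the clade is the entire tree.
That clade contains 14 terminal taxa: A, B, C, D, E, F, G, H, I, J, K, L, M, N.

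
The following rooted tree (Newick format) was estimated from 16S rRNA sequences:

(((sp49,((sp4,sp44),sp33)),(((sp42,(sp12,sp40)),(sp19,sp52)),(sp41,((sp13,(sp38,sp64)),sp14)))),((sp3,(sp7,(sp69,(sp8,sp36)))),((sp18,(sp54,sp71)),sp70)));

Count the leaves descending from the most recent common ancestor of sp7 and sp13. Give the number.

23

The MRCA of sp7 and sp13 is the root, so the clade is the entire tree.
That clade contains 23 terminal taxa: sp12, sp13, sp14, sp18, sp19, sp3, sp33, sp36, sp38, sp4, sp40, sp41, sp42, sp44, sp49, sp52, sp54, sp64, sp69, sp7, sp70, sp71, sp8.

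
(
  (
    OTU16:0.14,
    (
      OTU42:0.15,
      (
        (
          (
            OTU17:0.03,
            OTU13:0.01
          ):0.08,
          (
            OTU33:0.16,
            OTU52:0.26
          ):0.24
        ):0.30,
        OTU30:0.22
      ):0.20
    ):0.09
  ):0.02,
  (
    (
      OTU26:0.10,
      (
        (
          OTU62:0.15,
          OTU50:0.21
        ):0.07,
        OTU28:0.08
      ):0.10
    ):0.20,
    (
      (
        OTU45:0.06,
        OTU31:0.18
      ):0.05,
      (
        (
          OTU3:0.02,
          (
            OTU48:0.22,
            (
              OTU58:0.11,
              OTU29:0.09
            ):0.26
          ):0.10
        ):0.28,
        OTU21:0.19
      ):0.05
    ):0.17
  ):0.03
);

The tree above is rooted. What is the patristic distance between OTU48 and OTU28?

The path runs OTU48 → … → MRCA → … → OTU28; the MRCA is the node subtending ((OTU26,((OTU62,OTU50),OTU28)),((OTU45,OTU31),((OTU3,(OTU48,(OTU58,OTU29))),OTU21))).
Branch lengths along that path: 0.22 + 0.10 + 0.28 + 0.05 + 0.17 + 0.20 + 0.10 + 0.08 = 1.20.

1.20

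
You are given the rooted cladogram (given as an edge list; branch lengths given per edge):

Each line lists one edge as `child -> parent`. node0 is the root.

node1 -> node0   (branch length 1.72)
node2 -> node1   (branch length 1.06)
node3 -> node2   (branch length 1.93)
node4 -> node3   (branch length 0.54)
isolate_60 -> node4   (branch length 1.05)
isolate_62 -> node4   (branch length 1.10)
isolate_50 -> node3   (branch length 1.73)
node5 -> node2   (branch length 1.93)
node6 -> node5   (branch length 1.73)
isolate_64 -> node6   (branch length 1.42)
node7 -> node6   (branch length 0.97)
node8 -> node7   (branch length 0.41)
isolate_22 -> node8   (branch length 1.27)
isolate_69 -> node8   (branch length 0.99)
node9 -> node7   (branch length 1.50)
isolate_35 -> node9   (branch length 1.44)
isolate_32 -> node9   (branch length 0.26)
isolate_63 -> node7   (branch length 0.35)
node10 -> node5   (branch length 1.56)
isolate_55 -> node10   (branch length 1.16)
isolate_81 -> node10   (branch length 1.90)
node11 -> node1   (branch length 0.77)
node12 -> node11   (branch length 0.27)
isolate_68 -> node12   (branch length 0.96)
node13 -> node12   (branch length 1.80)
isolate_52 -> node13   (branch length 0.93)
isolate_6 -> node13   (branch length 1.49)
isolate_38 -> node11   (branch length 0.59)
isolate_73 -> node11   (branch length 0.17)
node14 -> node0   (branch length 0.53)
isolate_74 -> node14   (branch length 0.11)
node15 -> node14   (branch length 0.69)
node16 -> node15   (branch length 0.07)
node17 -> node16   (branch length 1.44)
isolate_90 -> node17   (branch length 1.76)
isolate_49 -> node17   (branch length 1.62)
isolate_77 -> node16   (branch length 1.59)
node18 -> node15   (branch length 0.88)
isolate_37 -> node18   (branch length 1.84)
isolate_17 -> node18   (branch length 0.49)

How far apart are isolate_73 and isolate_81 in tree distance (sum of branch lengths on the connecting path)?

7.39

The path runs isolate_73 → … → MRCA → … → isolate_81; the MRCA is the node subtending ((((isolate_60,isolate_62),isolate_50),((isolate_64,((isolate_22,isolate_69),(isolate_35,isolate_32),isolate_63)),(isolate_55,isolate_81))),((isolate_68,(isolate_52,isolate_6)),isolate_38,isolate_73)).
Branch lengths along that path: 0.17 + 0.77 + 1.06 + 1.93 + 1.56 + 1.90 = 7.39.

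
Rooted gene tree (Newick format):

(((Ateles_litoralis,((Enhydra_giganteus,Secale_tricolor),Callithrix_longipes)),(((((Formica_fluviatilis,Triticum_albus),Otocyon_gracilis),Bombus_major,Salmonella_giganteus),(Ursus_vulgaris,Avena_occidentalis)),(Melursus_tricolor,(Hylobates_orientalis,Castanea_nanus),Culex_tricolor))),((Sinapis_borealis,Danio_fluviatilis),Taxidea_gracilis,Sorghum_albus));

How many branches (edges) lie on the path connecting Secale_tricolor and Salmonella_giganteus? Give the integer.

The MRCA of Secale_tricolor and Salmonella_giganteus is the node subtending ((Ateles_litoralis,((Enhydra_giganteus,Secale_tricolor),Callithrix_longipes)),(((((Formica_fluviatilis,Triticum_albus),Otocyon_gracilis),Bombus_major,Salmonella_giganteus),(Ursus_vulgaris,Avena_occidentalis)),(Melursus_tricolor,(Hylobates_orientalis,Castanea_nanus),Culex_tricolor))).
From Secale_tricolor up to that node: 4 branches. From Salmonella_giganteus up to the same node: 4 branches. Total: 4 + 4 = 8.

8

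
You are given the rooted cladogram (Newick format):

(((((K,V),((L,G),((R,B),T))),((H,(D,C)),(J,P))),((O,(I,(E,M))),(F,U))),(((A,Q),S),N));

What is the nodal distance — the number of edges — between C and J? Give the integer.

5

The MRCA of C and J is the node subtending ((H,(D,C)),(J,P)).
From C up to that node: 3 branches. From J up to the same node: 2 branches. Total: 3 + 2 = 5.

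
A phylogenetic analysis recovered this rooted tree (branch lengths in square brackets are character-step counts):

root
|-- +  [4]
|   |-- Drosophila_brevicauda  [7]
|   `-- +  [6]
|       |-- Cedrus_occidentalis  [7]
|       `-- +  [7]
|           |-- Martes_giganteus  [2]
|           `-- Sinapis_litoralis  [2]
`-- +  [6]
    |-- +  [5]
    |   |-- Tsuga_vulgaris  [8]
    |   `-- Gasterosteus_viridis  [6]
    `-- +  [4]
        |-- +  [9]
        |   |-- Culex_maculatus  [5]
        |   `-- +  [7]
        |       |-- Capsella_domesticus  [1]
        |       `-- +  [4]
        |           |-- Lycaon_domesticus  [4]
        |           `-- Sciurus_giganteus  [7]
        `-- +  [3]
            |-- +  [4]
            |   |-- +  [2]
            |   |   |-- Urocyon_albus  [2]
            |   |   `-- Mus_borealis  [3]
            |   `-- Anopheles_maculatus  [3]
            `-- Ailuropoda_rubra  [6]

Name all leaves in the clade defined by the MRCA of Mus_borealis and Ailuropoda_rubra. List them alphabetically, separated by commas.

Ailuropoda_rubra, Anopheles_maculatus, Mus_borealis, Urocyon_albus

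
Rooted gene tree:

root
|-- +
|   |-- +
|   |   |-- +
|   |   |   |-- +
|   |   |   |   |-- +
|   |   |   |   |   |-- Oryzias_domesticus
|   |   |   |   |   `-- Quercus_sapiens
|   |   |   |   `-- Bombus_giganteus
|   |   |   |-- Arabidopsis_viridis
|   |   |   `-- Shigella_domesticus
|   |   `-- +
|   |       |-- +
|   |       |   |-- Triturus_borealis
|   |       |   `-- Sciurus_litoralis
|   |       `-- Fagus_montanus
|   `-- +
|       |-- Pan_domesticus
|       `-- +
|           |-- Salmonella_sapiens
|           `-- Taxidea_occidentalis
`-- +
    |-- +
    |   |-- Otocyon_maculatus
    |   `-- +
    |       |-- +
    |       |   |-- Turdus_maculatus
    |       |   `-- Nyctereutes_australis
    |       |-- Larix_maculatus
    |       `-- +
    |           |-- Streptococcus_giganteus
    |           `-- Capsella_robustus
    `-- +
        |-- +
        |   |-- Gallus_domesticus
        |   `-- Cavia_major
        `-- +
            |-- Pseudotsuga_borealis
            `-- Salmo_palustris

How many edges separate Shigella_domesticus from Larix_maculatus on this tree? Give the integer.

The MRCA of Shigella_domesticus and Larix_maculatus is the root of the tree.
From Shigella_domesticus up to that node: 4 branches. From Larix_maculatus up to the same node: 4 branches. Total: 4 + 4 = 8.

8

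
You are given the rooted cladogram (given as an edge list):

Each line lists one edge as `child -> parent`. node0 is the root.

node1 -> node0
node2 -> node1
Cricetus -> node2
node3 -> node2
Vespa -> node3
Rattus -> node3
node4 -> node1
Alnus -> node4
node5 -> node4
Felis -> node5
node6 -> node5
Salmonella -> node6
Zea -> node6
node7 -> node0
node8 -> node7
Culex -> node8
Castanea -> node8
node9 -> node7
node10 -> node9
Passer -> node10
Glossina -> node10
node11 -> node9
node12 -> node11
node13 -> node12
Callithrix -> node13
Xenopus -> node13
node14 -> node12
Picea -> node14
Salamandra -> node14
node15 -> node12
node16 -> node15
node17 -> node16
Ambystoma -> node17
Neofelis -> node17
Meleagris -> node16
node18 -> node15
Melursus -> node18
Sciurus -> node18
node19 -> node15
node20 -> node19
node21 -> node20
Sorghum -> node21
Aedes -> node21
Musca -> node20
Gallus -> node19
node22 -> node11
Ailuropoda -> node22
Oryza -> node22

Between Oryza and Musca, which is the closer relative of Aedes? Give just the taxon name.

The MRCA of Aedes and Musca subtends ((Sorghum,Aedes),Musca) (3 taxa).
The MRCA of Aedes and Oryza subtends (((Callithrix,Xenopus),(Picea,Salamandra),(((Ambystoma,Neofelis),Meleagris),(Melursus,Sciurus),(((Sorghum,Aedes),Musca),Gallus))),(Ailuropoda,Oryza)) (15 taxa).
The first is nested inside the second, so Aedes shares a more recent common ancestor with Musca.

Musca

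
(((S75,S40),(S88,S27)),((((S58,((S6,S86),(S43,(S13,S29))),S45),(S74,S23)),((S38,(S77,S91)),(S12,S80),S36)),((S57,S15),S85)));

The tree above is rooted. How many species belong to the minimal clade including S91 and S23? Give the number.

15

The MRCA of S91 and S23 is the node subtending (((S58,((S6,S86),(S43,(S13,S29))),S45),(S74,S23)),((S38,(S77,S91)),(S12,S80),S36)).
That clade contains 15 terminal taxa: S12, S13, S23, S29, S36, S38, S43, S45, S58, S6, S74, S77, S80, S86, S91.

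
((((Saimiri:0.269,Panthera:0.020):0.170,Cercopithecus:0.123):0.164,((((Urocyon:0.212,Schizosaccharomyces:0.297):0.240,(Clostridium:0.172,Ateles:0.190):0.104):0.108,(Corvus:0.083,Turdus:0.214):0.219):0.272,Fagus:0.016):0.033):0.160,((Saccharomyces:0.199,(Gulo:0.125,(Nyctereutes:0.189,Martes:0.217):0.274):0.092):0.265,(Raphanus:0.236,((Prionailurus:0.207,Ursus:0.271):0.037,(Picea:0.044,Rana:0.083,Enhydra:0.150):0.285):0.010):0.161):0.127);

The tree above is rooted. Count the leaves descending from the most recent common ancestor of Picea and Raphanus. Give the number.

6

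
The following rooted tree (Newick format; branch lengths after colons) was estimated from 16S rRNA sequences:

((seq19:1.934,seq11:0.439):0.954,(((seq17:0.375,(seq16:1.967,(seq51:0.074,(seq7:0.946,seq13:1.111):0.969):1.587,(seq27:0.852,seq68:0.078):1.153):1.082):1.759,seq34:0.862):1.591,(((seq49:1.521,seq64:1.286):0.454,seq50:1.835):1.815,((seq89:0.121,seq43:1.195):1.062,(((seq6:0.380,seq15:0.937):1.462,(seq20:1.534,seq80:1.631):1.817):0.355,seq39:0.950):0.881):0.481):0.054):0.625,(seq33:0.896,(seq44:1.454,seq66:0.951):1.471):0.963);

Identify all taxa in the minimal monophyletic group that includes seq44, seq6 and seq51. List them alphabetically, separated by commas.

seq11, seq13, seq15, seq16, seq17, seq19, seq20, seq27, seq33, seq34, seq39, seq43, seq44, seq49, seq50, seq51, seq6, seq64, seq66, seq68, seq7, seq80, seq89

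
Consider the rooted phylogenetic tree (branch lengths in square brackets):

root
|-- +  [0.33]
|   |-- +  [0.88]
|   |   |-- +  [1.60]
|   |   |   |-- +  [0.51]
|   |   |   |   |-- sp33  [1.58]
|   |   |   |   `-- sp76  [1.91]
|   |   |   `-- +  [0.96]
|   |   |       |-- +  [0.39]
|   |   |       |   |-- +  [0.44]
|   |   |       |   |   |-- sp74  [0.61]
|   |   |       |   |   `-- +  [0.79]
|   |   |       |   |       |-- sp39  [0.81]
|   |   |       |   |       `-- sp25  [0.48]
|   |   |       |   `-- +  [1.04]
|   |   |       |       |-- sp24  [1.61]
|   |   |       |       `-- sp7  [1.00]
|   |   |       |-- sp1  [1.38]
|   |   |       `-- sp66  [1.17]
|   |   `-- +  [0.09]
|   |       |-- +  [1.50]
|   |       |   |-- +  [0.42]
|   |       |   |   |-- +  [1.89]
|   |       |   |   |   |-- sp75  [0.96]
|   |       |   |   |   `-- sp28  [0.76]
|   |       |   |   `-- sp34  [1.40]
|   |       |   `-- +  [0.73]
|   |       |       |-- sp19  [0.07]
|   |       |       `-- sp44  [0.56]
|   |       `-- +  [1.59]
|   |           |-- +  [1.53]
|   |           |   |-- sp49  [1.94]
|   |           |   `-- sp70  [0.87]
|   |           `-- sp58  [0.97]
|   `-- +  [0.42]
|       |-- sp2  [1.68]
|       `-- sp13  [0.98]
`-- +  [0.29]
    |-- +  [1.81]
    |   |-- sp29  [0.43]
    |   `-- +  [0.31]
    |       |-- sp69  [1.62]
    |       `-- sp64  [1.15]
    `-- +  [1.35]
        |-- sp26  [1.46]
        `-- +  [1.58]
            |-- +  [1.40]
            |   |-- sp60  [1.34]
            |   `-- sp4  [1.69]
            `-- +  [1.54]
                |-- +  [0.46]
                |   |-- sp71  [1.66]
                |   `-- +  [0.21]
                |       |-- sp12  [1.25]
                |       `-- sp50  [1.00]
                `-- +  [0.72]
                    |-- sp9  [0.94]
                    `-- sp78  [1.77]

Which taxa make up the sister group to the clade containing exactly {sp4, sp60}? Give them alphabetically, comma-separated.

The clade containing exactly {sp4, sp60} attaches to the tree at the node subtending ((sp60,sp4),((sp71,(sp12,sp50)),(sp9,sp78))).
The other lineage descending from that same node — the sister group — is ((sp71,(sp12,sp50)),(sp9,sp78)); its 5 tips in alphabetical order are the answer.

sp12, sp50, sp71, sp78, sp9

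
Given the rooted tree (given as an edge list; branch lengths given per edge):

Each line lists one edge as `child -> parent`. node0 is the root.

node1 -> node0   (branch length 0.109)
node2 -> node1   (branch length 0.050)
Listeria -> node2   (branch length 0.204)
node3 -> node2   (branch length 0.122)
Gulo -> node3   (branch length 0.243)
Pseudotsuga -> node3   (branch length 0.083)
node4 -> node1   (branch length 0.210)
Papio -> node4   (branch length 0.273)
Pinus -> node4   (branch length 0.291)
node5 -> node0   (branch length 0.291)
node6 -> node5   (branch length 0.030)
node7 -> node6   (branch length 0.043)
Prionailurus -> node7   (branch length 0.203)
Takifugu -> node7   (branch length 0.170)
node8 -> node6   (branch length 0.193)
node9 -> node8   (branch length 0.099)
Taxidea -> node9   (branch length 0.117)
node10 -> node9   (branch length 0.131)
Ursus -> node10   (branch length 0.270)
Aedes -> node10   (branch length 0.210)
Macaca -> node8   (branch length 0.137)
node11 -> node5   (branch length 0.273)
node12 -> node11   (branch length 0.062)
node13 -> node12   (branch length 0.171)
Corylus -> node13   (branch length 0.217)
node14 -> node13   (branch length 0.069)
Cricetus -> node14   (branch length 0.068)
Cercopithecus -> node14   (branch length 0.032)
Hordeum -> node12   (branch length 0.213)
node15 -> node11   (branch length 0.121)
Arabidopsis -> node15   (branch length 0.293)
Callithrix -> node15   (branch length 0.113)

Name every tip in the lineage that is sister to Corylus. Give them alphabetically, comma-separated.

Cercopithecus, Cricetus

Corylus attaches to the tree at the node subtending (Corylus,(Cricetus,Cercopithecus)).
The other lineage descending from that same node — the sister group — is (Cricetus,Cercopithecus); its 2 tips in alphabetical order are the answer.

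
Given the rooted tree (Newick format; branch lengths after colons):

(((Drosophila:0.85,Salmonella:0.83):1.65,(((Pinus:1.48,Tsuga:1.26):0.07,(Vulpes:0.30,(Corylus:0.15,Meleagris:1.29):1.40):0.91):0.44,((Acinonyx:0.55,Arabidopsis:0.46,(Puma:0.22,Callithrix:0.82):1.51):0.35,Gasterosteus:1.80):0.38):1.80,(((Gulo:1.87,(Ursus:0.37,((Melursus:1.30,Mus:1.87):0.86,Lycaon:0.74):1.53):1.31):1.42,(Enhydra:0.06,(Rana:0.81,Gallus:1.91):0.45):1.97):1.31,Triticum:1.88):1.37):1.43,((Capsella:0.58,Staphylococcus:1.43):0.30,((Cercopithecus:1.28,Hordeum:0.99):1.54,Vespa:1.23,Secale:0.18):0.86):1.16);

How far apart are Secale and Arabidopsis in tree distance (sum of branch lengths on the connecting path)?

The path runs Secale → … → MRCA → … → Arabidopsis; the MRCA is the root of the tree.
Branch lengths along that path: 0.18 + 0.86 + 1.16 + 1.43 + 1.80 + 0.38 + 0.35 + 0.46 = 6.62.

6.62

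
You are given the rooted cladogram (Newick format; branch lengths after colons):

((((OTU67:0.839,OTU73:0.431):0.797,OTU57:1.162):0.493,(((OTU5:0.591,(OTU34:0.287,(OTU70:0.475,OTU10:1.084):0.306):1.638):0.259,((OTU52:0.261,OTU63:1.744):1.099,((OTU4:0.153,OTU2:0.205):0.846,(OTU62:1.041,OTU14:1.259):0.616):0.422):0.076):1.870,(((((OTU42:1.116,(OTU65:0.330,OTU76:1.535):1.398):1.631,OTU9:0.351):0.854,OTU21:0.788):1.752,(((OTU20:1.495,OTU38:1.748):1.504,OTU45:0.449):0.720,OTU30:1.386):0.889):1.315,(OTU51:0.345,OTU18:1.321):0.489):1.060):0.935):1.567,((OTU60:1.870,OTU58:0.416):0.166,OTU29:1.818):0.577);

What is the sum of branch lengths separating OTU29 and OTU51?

The path runs OTU29 → … → MRCA → … → OTU51; the MRCA is the root of the tree.
Branch lengths along that path: 1.818 + 0.577 + 1.567 + 0.935 + 1.060 + 0.489 + 0.345 = 6.791.

6.791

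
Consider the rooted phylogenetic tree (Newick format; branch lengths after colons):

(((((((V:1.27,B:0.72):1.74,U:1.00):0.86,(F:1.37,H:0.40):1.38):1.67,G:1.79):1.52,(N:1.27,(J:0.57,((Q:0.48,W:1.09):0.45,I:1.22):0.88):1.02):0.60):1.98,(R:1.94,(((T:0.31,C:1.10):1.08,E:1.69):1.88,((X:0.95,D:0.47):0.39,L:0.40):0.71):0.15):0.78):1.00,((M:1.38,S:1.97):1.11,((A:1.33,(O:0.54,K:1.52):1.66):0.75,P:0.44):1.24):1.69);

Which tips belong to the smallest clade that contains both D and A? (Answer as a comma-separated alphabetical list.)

A, B, C, D, E, F, G, H, I, J, K, L, M, N, O, P, Q, R, S, T, U, V, W, X

Tracing D: it sits inside (X,D).
Tracing A: it sits inside (A,(O,K)).
The smallest clade enclosing both is the whole tree (their MRCA is the root), so the answer is all 24 tips in alphabetical order.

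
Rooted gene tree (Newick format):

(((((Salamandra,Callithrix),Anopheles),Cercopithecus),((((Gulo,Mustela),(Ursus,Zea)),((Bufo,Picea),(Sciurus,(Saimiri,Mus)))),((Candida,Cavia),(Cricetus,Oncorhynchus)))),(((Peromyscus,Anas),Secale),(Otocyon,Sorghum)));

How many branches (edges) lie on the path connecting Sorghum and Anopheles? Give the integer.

The MRCA of Sorghum and Anopheles is the root of the tree.
From Sorghum up to that node: 3 branches. From Anopheles up to the same node: 4 branches. Total: 3 + 4 = 7.

7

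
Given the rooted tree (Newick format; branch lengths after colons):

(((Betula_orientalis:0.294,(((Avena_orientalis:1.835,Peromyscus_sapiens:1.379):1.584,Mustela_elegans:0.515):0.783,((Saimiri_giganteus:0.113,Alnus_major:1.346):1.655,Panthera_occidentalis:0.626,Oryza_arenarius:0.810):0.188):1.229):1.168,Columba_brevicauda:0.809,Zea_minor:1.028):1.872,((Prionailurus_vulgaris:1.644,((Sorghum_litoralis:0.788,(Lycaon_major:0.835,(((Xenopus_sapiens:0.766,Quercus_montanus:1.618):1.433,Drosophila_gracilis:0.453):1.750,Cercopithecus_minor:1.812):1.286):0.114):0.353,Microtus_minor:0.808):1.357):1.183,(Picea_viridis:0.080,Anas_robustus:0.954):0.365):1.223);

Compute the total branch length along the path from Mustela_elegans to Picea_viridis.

The path runs Mustela_elegans → … → MRCA → … → Picea_viridis; the MRCA is the root of the tree.
Branch lengths along that path: 0.515 + 0.783 + 1.229 + 1.168 + 1.872 + 1.223 + 0.365 + 0.080 = 7.235.

7.235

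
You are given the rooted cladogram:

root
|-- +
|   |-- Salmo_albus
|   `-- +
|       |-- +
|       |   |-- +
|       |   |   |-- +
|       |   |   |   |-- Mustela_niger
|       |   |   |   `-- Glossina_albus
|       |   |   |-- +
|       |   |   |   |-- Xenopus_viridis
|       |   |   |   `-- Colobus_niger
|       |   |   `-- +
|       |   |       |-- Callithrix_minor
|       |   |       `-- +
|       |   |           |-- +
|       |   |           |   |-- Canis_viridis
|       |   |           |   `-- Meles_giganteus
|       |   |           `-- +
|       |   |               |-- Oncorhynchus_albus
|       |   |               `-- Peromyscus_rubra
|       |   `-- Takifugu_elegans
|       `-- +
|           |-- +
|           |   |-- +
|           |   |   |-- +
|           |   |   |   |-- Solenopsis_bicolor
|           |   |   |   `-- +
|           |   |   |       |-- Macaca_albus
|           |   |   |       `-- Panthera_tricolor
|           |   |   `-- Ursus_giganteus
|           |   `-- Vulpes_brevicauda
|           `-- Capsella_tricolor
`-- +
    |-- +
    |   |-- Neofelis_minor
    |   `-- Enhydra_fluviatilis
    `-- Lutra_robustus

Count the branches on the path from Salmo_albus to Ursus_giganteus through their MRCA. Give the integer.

6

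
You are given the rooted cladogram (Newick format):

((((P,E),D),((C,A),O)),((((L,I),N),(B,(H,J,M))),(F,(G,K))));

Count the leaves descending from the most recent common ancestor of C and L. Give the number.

The MRCA of C and L is the root, so the clade is the entire tree.
That clade contains 16 terminal taxa: A, B, C, D, E, F, G, H, I, J, K, L, M, N, O, P.

16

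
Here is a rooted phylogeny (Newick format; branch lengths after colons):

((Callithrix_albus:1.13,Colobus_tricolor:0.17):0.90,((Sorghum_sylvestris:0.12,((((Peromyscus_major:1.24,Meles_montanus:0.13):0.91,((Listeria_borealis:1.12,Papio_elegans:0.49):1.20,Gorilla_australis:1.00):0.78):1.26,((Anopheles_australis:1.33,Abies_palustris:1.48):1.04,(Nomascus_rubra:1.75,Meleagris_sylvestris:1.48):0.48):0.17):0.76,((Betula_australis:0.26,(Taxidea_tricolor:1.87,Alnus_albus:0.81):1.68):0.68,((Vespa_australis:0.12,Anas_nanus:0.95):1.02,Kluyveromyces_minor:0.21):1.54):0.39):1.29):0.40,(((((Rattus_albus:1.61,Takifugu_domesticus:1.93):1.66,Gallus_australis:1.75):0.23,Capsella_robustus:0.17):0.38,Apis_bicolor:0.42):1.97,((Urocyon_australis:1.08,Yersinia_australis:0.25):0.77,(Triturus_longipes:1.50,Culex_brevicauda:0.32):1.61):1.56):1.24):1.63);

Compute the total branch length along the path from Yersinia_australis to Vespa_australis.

8.58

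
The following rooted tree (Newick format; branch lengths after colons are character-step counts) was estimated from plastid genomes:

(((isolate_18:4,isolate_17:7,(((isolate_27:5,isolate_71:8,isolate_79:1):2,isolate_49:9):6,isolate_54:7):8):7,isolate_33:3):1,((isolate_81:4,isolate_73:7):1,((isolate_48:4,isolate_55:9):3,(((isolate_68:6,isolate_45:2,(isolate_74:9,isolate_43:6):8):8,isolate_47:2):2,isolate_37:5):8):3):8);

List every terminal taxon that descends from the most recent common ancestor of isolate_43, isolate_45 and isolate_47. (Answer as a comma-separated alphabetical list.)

isolate_43, isolate_45, isolate_47, isolate_68, isolate_74

Tracing isolate_43: it sits inside (isolate_74,isolate_43).
Tracing isolate_45: it sits inside (isolate_68,isolate_45,(isolate_74,isolate_43)).
Tracing isolate_47: it sits inside ((isolate_68,isolate_45,(isolate_74,isolate_43)),isolate_47).
The smallest clade enclosing all 3 is ((isolate_68,isolate_45,(isolate_74,isolate_43)),isolate_47); the answer is its 5 terminal taxa in alphabetical order.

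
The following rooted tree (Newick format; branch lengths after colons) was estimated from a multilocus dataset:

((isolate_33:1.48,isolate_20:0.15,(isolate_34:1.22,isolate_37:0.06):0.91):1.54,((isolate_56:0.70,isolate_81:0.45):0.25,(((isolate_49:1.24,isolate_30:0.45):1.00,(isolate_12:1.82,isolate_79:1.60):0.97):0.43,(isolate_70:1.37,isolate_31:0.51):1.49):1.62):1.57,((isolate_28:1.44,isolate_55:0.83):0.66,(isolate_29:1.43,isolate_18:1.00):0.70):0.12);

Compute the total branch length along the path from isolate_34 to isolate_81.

The path runs isolate_34 → … → MRCA → … → isolate_81; the MRCA is the root of the tree.
Branch lengths along that path: 1.22 + 0.91 + 1.54 + 1.57 + 0.25 + 0.45 = 5.94.

5.94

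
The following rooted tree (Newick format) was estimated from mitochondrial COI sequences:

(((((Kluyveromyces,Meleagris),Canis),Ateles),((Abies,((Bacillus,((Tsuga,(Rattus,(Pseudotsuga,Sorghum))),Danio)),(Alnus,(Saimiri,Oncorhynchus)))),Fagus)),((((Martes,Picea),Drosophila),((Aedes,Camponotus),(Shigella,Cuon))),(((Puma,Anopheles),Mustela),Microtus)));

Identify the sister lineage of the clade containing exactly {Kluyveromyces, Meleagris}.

The clade containing exactly {Kluyveromyces, Meleagris} attaches to the tree at the node subtending ((Kluyveromyces,Meleagris),Canis).
The other lineage descending from that same node — the sister group — is the single tip Canis.

Canis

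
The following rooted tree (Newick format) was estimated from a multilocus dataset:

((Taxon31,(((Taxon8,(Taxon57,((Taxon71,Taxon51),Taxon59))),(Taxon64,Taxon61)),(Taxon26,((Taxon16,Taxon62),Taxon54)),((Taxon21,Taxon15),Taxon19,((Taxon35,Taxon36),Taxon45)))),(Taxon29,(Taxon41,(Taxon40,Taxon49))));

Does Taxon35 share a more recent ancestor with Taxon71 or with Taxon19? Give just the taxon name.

Taxon19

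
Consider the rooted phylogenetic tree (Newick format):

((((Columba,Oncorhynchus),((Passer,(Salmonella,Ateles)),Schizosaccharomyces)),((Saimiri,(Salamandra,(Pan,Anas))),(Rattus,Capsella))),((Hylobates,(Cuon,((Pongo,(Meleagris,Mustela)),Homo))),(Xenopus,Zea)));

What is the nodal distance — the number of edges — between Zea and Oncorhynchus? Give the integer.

7

The MRCA of Zea and Oncorhynchus is the root of the tree.
From Zea up to that node: 3 branches. From Oncorhynchus up to the same node: 4 branches. Total: 3 + 4 = 7.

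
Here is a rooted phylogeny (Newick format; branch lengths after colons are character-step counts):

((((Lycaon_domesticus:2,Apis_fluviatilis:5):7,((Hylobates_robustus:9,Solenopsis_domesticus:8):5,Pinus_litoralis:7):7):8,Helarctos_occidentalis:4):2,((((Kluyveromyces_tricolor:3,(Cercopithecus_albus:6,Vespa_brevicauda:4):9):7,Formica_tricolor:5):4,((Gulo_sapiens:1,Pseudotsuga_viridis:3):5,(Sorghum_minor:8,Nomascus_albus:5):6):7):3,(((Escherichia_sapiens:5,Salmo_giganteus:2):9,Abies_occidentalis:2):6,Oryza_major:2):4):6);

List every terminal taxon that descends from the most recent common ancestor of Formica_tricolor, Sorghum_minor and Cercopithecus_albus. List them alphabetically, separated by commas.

Tracing Formica_tricolor: it sits inside ((Kluyveromyces_tricolor,(Cercopithecus_albus,Vespa_brevicauda)),Formica_tricolor).
Tracing Sorghum_minor: it sits inside (Sorghum_minor,Nomascus_albus).
Tracing Cercopithecus_albus: it sits inside (Cercopithecus_albus,Vespa_brevicauda).
The smallest clade enclosing all 3 is (((Kluyveromyces_tricolor,(Cercopithecus_albus,Vespa_brevicauda)),Formica_tricolor),((Gulo_sapiens,Pseudotsuga_viridis),(Sorghum_minor,Nomascus_albus))); the answer is its 8 terminal taxa in alphabetical order.

Cercopithecus_albus, Formica_tricolor, Gulo_sapiens, Kluyveromyces_tricolor, Nomascus_albus, Pseudotsuga_viridis, Sorghum_minor, Vespa_brevicauda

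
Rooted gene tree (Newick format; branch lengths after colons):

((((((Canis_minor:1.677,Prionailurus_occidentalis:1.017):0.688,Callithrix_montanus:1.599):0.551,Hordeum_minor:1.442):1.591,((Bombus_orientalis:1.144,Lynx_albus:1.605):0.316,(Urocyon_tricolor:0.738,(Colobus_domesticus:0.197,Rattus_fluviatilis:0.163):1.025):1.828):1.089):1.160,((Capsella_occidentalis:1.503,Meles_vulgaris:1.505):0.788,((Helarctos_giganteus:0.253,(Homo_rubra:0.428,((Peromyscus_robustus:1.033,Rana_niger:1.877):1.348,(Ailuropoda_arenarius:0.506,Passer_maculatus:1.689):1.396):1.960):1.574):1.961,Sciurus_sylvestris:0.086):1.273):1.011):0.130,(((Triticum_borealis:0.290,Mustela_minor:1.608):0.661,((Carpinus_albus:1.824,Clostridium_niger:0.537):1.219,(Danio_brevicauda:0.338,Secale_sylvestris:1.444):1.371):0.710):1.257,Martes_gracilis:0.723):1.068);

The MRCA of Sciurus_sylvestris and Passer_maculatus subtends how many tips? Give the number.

7

The MRCA of Sciurus_sylvestris and Passer_maculatus is the node subtending ((Helarctos_giganteus,(Homo_rubra,((Peromyscus_robustus,Rana_niger),(Ailuropoda_arenarius,Passer_maculatus)))),Sciurus_sylvestris).
That clade contains 7 terminal taxa: Ailuropoda_arenarius, Helarctos_giganteus, Homo_rubra, Passer_maculatus, Peromyscus_robustus, Rana_niger, Sciurus_sylvestris.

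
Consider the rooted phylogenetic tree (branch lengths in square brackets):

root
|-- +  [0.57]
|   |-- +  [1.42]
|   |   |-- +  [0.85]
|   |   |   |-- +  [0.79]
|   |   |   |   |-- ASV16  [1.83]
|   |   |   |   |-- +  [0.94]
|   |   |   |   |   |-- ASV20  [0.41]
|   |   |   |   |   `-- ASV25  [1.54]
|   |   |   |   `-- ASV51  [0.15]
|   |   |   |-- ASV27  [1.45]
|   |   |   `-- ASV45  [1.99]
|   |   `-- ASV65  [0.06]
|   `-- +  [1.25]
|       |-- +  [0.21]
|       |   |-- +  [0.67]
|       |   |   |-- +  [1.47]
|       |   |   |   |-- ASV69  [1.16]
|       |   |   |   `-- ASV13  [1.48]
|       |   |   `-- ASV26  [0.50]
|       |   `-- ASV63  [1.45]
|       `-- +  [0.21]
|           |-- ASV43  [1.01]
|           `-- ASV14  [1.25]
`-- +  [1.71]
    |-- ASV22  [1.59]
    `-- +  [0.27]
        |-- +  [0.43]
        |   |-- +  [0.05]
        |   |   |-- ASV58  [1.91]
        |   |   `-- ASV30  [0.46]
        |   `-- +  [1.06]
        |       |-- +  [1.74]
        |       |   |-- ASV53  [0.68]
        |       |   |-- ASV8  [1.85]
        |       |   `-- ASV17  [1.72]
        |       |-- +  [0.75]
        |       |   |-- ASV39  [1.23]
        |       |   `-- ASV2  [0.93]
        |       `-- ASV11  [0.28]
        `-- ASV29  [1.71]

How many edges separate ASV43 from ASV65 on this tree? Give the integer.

The MRCA of ASV43 and ASV65 is the node subtending ((((ASV16,(ASV20,ASV25),ASV51),ASV27,ASV45),ASV65),((((ASV69,ASV13),ASV26),ASV63),(ASV43,ASV14))).
From ASV43 up to that node: 3 branches. From ASV65 up to the same node: 2 branches. Total: 3 + 2 = 5.

5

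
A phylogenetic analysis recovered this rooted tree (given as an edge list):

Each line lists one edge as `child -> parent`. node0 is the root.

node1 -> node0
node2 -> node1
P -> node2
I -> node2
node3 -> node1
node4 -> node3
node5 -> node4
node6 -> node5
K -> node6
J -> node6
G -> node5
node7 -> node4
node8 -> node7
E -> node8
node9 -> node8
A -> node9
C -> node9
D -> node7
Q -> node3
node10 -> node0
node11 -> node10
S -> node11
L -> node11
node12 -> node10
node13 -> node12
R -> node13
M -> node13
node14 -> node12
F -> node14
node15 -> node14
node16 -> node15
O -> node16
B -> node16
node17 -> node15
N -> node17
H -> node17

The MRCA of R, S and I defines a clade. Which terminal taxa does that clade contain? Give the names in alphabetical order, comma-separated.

Tracing R: it sits inside (R,M).
Tracing S: it sits inside (S,L).
Tracing I: it sits inside (P,I).
The smallest clade enclosing all 3 is the whole tree (their MRCA is the root), so the answer is all 19 tips in alphabetical order.

A, B, C, D, E, F, G, H, I, J, K, L, M, N, O, P, Q, R, S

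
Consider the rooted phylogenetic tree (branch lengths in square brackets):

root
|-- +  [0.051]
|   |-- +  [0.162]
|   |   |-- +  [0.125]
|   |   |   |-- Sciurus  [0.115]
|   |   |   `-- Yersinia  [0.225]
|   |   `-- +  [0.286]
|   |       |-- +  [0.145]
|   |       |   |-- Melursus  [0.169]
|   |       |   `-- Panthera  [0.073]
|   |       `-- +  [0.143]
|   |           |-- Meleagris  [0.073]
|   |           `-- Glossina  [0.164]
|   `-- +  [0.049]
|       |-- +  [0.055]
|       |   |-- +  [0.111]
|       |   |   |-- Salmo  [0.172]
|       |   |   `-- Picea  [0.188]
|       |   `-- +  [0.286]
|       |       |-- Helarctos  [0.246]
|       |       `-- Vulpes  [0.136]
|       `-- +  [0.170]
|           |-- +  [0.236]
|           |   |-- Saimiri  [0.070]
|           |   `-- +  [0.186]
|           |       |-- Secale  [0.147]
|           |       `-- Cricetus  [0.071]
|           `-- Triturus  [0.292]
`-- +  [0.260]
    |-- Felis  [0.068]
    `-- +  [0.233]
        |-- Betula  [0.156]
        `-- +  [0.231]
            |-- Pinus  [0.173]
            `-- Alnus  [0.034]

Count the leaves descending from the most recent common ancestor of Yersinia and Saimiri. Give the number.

The MRCA of Yersinia and Saimiri is the node subtending (((Sciurus,Yersinia),((Melursus,Panthera),(Meleagris,Glossina))),(((Salmo,Picea),(Helarctos,Vulpes)),((Saimiri,(Secale,Cricetus)),Triturus))).
That clade contains 14 terminal taxa: Cricetus, Glossina, Helarctos, Meleagris, Melursus, Panthera, Picea, Saimiri, Salmo, Sciurus, Secale, Triturus, Vulpes, Yersinia.

14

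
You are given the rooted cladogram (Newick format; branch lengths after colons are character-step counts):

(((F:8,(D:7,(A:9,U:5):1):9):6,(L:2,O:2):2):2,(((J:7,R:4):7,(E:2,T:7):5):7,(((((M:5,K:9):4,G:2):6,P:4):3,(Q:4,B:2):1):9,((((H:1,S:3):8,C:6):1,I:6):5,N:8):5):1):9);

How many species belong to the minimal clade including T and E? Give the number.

2

The MRCA of T and E is the node subtending (E,T).
That clade contains 2 terminal taxa: E, T.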